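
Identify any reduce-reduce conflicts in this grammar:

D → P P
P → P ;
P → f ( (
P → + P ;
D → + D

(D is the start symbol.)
Yes — I11: [P → + P ; .] vs [P → P ; .]

Augment with D' → D and build the canonical LR(0) collection (I0 = CLOSURE({[D' → . D]}), then GOTO on every symbol after a dot until no new states appear). It has 14 states:
  I0: { [D → . + D], [D → . P P], [D' → . D], [P → . + P ;], [P → . P ;], [P → . f ( (] }  — shift
  I1: { [D → + . D], [D → . + D], [D → . P P], [P → + . P ;], [P → . + P ;], [P → . P ;], [P → . f ( (] }  — shift
  I2: { [D' → D .] }  — accept
  I3: { [D → P . P], [P → . + P ;], [P → . P ;], [P → . f ( (], [P → P . ;] }  — shift
  I4: { [P → f . ( (] }  — shift
  I5: { [P → f ( . (] }  — shift
  I6: { [P → f ( ( .] }  — reduce
  I7: { [P → + . P ;], [P → . + P ;], [P → . P ;], [P → . f ( (] }  — shift
  I8: { [P → P ; .] }  — reduce
  I9: { [D → P P .], [P → P . ;] }  — shift, reduce
  I10: { [P → + P . ;], [P → P . ;] }  — shift
  I11: { [P → + P ; .], [P → P ; .] }  — 2 reduces
  I12: { [D → + D .] }  — reduce
  I13: { [D → P . P], [P → + P . ;], [P → . + P ;], [P → . P ;], [P → . f ( (], [P → P . ;] }  — shift

I11 contains complete items [P → + P ; .], [P → P ; .] — reduce-reduce conflict.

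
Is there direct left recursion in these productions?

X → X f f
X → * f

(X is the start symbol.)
Yes, X is left-recursive

Direct left recursion occurs when N → N α for some non-terminal N (the right-hand side begins with the left-hand side itself).

X → X f f: LEFT RECURSIVE (starts with X)
X → * f: starts with '*'

The grammar has direct left recursion on: X.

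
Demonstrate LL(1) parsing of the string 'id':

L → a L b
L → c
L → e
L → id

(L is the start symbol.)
LL(1) parsing maintains a stack (initially the start symbol over $) and the input. At each step: if the stack top is a terminal, match it against the current input token; if it is a non-terminal N, replace it with the RHS of M[N, lookahead] (the unique production whose predict set contains the lookahead).

Stack is shown with the top on the left.

Stack  Input  Action
--------------------
L $    id $   output L → id
id $   id $   match 'id'
$      $      accept

The string is accepted.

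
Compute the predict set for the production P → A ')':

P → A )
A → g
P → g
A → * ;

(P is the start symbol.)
{ '*', 'g' }

PREDICT(P → A ')') = (FIRST(RHS) \ {ε}) ∪ (FOLLOW(P) if ε ∈ FIRST(RHS), i.e. RHS ⇒* ε)
FIRST(A) = { '*', 'g' }
FIRST(A ')') = { '*', 'g' }
ε ∉ FIRST(A ')'), so FOLLOW(P) is not added.
PREDICT(P → A ')') = { '*', 'g' }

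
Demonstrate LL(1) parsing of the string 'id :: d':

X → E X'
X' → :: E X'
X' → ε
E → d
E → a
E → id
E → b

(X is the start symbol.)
Stack is shown with the top on the left.

Stack      Input      Action
----------------------------
X $        id :: d $  output X → E X'
E X' $     id :: d $  output E → id
id X' $    id :: d $  match 'id'
X' $       :: d $     output X' → :: E X'
:: E X' $  :: d $     match '::'
E X' $     d $        output E → d
d X' $     d $        match 'd'
X' $       $          output X' → ε
$          $          accept

The string is accepted.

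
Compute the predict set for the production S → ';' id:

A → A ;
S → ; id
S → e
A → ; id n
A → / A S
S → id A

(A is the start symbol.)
{ ';' }

PREDICT(S → ';' id) = (FIRST(RHS) \ {ε}) ∪ (FOLLOW(S) if ε ∈ FIRST(RHS), i.e. RHS ⇒* ε)
FIRST(';' id) = { ';' }
ε ∉ FIRST(';' id), so FOLLOW(S) is not added.
PREDICT(S → ';' id) = { ';' }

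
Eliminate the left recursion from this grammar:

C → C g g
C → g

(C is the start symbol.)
C → g C'
C' → g g C'
C' → ε

C is directly left-recursive. The standard transformation for
  A → A α₁ | ... | A α_m | β₁ | ... | β_n
is
  A  → β₁ A' | ... | β_n A'
  A' → α₁ A' | ... | α_m A' | ε

C → g becomes C → g C'
C → C g g becomes C' → g g C'
Add C' → ε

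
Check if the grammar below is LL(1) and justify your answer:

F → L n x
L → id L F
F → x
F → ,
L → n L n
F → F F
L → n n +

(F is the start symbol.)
No. Predict set conflict for F: { 'id', 'n' }

A grammar is LL(1) if for each non-terminal N with multiple productions, the predict sets of those productions are pairwise disjoint, where PREDICT(N → α) = (FIRST(α) \ {ε}) ∪ (FOLLOW(N) if α ⇒* ε).

Relevant sets:
  FIRST(L) = { 'id', 'n' }
  FIRST(F) = { ',', 'id', 'n', 'x' }

For F:
  PREDICT(F → L n x) = { 'id', 'n' }
  PREDICT(F → x) = { 'x' }
  PREDICT(F → ',') = { ',' }
  PREDICT(F → F F) = { ',', 'id', 'n', 'x' }
For L:
  PREDICT(L → id L F) = { 'id' }
  PREDICT(L → n L n) = { 'n' }
  PREDICT(L → n n '+') = { 'n' }

Conflict found: Predict set conflict for F: { 'id', 'n' }
The grammar is NOT LL(1).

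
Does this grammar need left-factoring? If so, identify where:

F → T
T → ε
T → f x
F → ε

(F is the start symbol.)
Left-factoring is needed when two productions for the same non-terminal
share a common prefix on the right-hand side.

Productions for F:
  F → T
  F → ε
Productions for T:
  T → ε
  T → f x

No common prefixes found.

Answer: No, left-factoring is not needed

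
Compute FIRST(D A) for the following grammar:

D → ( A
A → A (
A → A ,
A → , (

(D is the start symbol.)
FIRST sets of the non-terminals involved (from the grammar, by fixed-point iteration):
  FIRST(D) = { '(' }

To compute FIRST(D A), process the symbols left to right:
Symbol D is a non-terminal. Add FIRST(D) \ {ε} = { '(' }
D is not nullable (ε ∉ FIRST(D)), so stop here.
FIRST(D A) = { '(' }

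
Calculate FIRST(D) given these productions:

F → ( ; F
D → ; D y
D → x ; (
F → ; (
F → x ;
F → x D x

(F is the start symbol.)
{ ';', 'x' }

To compute FIRST(D), examine every production with D on the left-hand side, reading each right-hand side left to right until a non-nullable symbol is reached.

From D → ; D y:
  - ';' is a terminal: add ';' and stop
From D → x ; (:
  - x is a terminal: add 'x' and stop

Collecting: FIRST(D) = { ';', 'x' }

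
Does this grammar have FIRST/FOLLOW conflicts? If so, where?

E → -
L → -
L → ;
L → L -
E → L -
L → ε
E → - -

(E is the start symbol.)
Yes. L → '-' with FOLLOW(L) on { '-' }; L → L '-' with FOLLOW(L) on { '-' }

A FIRST/FOLLOW conflict occurs when a non-terminal N has a nullable alternative N → β (β ⇒* ε) and another alternative N → α with FIRST(α) ∩ FOLLOW(N) ≠ ∅: on such a lookahead the parser cannot decide between expanding α and letting N vanish via β.

Nullable non-terminals: L.
FIRST sets used below: FIRST(L) = { '-', ';', ε }

L: nullable alternative(s) L → ε; FOLLOW(L) = { '-' }
  L → -: FIRST \ {ε} = { '-' } — overlaps FOLLOW(L) on { '-' }: CONFLICT
  L → ;: FIRST \ {ε} = { ';' } — disjoint from FOLLOW(L)
  L → L -: FIRST \ {ε} = { '-', ';' } — overlaps FOLLOW(L) on { '-' }: CONFLICT
  L → ε: FIRST \ {ε} = { } — this is the only nullable alternative, skip

E has no nullable alternative, so no FIRST/FOLLOW check is needed there.

So the grammar has 2 FIRST/FOLLOW conflicts (marked CONFLICT above).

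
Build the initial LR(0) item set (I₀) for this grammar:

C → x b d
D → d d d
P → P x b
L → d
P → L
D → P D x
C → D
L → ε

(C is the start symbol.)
First, augment the grammar with C' → C
I₀ = CLOSURE({ [C' → . C] }):
  [C' → . C] has the dot before C: add [C → . x b d], [C → . D]
  [C → . D] has the dot before D: add [D → . d d d], [D → . P D x]
  [D → . P D x] has the dot before P: add [P → . P x b], [P → . L]
  [P → . L] has the dot before L: add [L → . d], [L → .]
No further items can be added.

I₀ = { [C → . D], [C → . x b d], [C' → . C], [D → . P D x], [D → . d d d], [L → . d], [L → .], [P → . L], [P → . P x b] }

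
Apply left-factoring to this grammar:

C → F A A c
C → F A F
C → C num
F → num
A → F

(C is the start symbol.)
Left-factoring transforms A → αβ₁ | αβ₂ into A → αA' and A' → β₁ | β₂
(α is the longest common prefix among the alternatives). Repeat until
no nonterminal has two alternatives with a common prefix.

Round 1: C has alternatives sharing prefix 'F A'. Introduce C': C → F A C'
  Add: C' → A c
  Add: C' → F

No remaining common prefixes — done.

Resulting grammar:
C → F A C'
C' → A c
C' → F
C → C num
F → num
A → F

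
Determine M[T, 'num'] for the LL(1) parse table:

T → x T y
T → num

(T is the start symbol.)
To find M[T, 'num'], we find productions for T where 'num' is in the predict set (PREDICT(N → α) = (FIRST(α) \ {ε}) ∪ (FOLLOW(N) if α ⇒* ε)).

T → x T y: PREDICT = { 'x' }
T → num: PREDICT = { 'num' }
  'num' is in predict set, so this production goes in M[T, 'num']

M[T, 'num'] = T → num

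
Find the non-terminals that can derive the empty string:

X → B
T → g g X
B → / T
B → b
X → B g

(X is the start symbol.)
There are no ε-productions, so no non-terminal can derive ε.
No non-terminals are nullable.

Answer: None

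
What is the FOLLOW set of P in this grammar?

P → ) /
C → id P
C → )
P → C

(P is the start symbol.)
{ $ }

P is the start symbol, so $ ∈ FOLLOW(P).
In C → id P: P is at the end, add FOLLOW(C)

The FOLLOW sets referred to above (computed the same way, to a fixed point):
  FOLLOW(C) = { $ }

Taking the union: FOLLOW(P) = { $ }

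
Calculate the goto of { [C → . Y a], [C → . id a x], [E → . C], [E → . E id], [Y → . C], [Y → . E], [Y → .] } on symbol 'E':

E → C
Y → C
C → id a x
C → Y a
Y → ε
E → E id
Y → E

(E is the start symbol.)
{ [E → E . id], [Y → E .] }

GOTO(I, 'E') = CLOSURE({ [A → αX.β] : [A → α.Xβ] ∈ I, X = 'E' })

Items with dot before 'E', with the dot advanced:
  [E → . E id] → [E → E . id]
  [Y → . E] → [Y → E .]
Closure adds nothing (no advanced item has the dot before a non-terminal).

GOTO = { [E → E . id], [Y → E .] }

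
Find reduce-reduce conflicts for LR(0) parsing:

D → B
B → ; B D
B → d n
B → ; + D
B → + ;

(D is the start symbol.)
No reduce-reduce conflicts

A reduce-reduce conflict occurs when an LR(0) state has two complete items [A → α .] and [B → β .] — both call for a reduction, and with no lookahead the parser cannot choose between them.

Augment with D' → D and build the canonical LR(0) collection (I0 = CLOSURE({[D' → . D]}), then GOTO on every symbol after a dot until no new states appear). It has 13 states:
  I0: { [B → . + ;], [B → . ; + D], [B → . ; B D], [B → . d n], [D → . B], [D' → . D] }  — shift
  I1: { [B → + . ;] }  — shift
  I2: { [B → . + ;], [B → . ; + D], [B → . ; B D], [B → . d n], [B → ; . + D], [B → ; . B D] }  — shift
  I3: { [D → B .] }  — reduce
  I4: { [D' → D .] }  — accept
  I5: { [B → d . n] }  — shift
  I6: { [B → d n .] }  — reduce
  I7: { [B → + . ;], [B → . + ;], [B → . ; + D], [B → . ; B D], [B → . d n], [B → ; + . D], [D → . B] }  — shift
  I8: { [B → . + ;], [B → . ; + D], [B → . ; B D], [B → . d n], [B → ; B . D], [D → . B] }  — shift
  I9: { [B → ; B D .] }  — reduce
  I10: { [B → + ; .], [B → . + ;], [B → . ; + D], [B → . ; B D], [B → . d n], [B → ; . + D], [B → ; . B D] }  — shift, reduce
  I11: { [B → ; + D .] }  — reduce
  I12: { [B → + ; .] }  — reduce

No state contains more than one complete item.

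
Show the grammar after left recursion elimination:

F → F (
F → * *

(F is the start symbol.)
F → * * F'
F' → ( F'
F' → ε

F is directly left-recursive. The standard transformation for
  A → A α₁ | ... | A α_m | β₁ | ... | β_n
is
  A  → β₁ A' | ... | β_n A'
  A' → α₁ A' | ... | α_m A' | ε

F → * * becomes F → * * F'
F → F ( becomes F' → ( F'
Add F' → ε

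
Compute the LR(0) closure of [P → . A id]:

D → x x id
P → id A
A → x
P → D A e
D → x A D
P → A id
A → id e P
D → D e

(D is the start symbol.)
{ [A → . id e P], [A → . x], [P → . A id] }

To compute CLOSURE, for each item [A → α.Bβ] where B is a non-terminal, add [B → .γ] for all productions B → γ; repeat for the newly added items until nothing changes.

Start with: [P → . A id]
  [P → . A id] has the dot before A: add [A → . x], [A → . id e P]
No further items can be added.

CLOSURE = { [A → . id e P], [A → . x], [P → . A id] }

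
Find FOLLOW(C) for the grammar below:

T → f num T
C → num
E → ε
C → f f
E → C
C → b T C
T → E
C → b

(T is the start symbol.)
In E → C: C is at the end, add FOLLOW(E)
In C → b T C: C is at the end; this adds FOLLOW(C) to itself — nothing new

The FOLLOW sets referred to above (computed the same way, to a fixed point):
  FOLLOW(E) = { $, 'b', 'f', 'num' }

Taking the union: FOLLOW(C) = { $, 'b', 'f', 'num' }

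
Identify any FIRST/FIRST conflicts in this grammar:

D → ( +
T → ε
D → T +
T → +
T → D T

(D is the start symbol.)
Yes. D → '(' '+' / D → T '+' on { '(' }; T → '+' / T → D T on { '+' }

FIRST sets of the non-terminals at (or reachable through a nullable prefix from) the front of some alternative:
  FIRST(T) = { '(', '+', ε }
  FIRST(D) = { '(', '+' }

Productions for D:
  D → ( +: FIRST = { '(' }
  D → T +: FIRST = { '(', '+' }
Productions for T:
  T → ε: FIRST = { ε }
  T → +: FIRST = { '+' }
  T → D T: FIRST = { '(', '+' }

Conflict for D: D → ( + and D → T +
  Overlap: { '(' }
Conflict for T: T → + and T → D T
  Overlap: { '+' }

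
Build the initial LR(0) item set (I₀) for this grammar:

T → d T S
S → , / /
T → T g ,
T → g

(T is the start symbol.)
First, augment the grammar with T' → T
I₀ = CLOSURE({ [T' → . T] }):
  [T' → . T] has the dot before T: add [T → . d T S], [T → . T g ,], [T → . g]
No further items can be added.

I₀ = { [T → . T g ,], [T → . d T S], [T → . g], [T' → . T] }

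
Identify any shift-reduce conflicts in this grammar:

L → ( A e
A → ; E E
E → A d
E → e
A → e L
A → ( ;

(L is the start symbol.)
Augment with L' → L and build the canonical LR(0) collection (I0 = CLOSURE({[L' → . L]}), then GOTO on every symbol after a dot until no new states appear). It has 15 states:
  I0: { [L → . ( A e], [L' → . L] }  — shift
  I1: { [A → . ( ;], [A → . ; E E], [A → . e L], [L → ( . A e] }  — shift
  I2: { [L' → L .] }  — accept
  I3: { [A → ( . ;] }  — shift
  I4: { [A → . ( ;], [A → . ; E E], [A → . e L], [A → ; . E E], [E → . A d], [E → . e] }  — shift
  I5: { [L → ( A . e] }  — shift
  I6: { [A → e . L], [L → . ( A e] }  — shift
  I7: { [A → e L .] }  — reduce
  I8: { [L → ( A e .] }  — reduce
  I9: { [E → A . d] }  — shift
  I10: { [A → . ( ;], [A → . ; E E], [A → . e L], [A → ; E . E], [E → . A d], [E → . e] }  — shift
  I11: { [A → e . L], [E → e .], [L → . ( A e] }  — shift, reduce
  I12: { [A → ; E E .] }  — reduce
  I13: { [E → A d .] }  — reduce
  I14: { [A → ( ; .] }  — reduce

I11 contains reduce item [E → e .] and shift item [L → . ( A e] — shift-reduce conflict.

Answer: Yes — I11: [E → e .] vs [L → . ( A e]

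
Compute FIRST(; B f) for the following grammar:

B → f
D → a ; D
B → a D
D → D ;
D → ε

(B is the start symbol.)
{ ';' }

To compute FIRST(; B f), process the symbols left to right:
Symbol ; is a terminal. Add ';' and stop.
FIRST(; B f) = { ';' }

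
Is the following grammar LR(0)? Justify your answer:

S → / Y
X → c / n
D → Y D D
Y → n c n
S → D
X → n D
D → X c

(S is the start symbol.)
Yes, the grammar is LR(0)

A grammar is LR(0) if no state in the canonical LR(0) collection has:
  - both a shift item (dot before a terminal) and a complete item (shift-reduce conflict), or
  - two or more complete items (reduce-reduce conflict; the accept item [S' → S .] counts as a complete item here).

Augment with S' → S and build the canonical LR(0) collection (I0 = CLOSURE({[S' → . S]}), then GOTO on every symbol after a dot until no new states appear). It has 19 states:
  I0: { [D → . X c], [D → . Y D D], [S → . / Y], [S → . D], [S' → . S], [X → . c / n], [X → . n D], [Y → . n c n] }  — shift
  I1: { [S → / . Y], [Y → . n c n] }  — shift
  I2: { [S → D .] }  — reduce
  I3: { [S' → S .] }  — accept
  I4: { [D → X . c] }  — shift
  I5: { [D → . X c], [D → . Y D D], [D → Y . D D], [X → . c / n], [X → . n D], [Y → . n c n] }  — shift
  I6: { [X → c . / n] }  — shift
  I7: { [D → . X c], [D → . Y D D], [X → . c / n], [X → . n D], [X → n . D], [Y → . n c n], [Y → n . c n] }  — shift
  I8: { [X → n D .] }  — reduce
  I9: { [X → c . / n], [Y → n c . n] }  — shift
  I10: { [X → c / . n] }  — shift
  I11: { [Y → n c n .] }  — reduce
  I12: { [X → c / n .] }  — reduce
  I13: { [D → . X c], [D → . Y D D], [D → Y D . D], [X → . c / n], [X → . n D], [Y → . n c n] }  — shift
  I14: { [D → Y D D .] }  — reduce
  I15: { [D → X c .] }  — reduce
  I16: { [S → / Y .] }  — reduce
  I17: { [Y → n . c n] }  — shift
  I18: { [Y → n c . n] }  — shift

Every state is either a pure shift/goto state or contains exactly one complete item and nothing to shift — no conflicts. The grammar is LR(0).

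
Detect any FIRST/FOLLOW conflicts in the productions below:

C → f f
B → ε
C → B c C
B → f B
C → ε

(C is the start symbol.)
Nullable non-terminals: B, C.
FIRST sets used below: FIRST(B) = { 'f', ε }

B: nullable alternative(s) B → ε; FOLLOW(B) = { 'c' }
  B → ε: FIRST \ {ε} = { } — this is the only nullable alternative, skip
  B → f B: FIRST \ {ε} = { 'f' } — disjoint from FOLLOW(B)

C: nullable alternative(s) C → ε; FOLLOW(C) = { $ }
  C → f f: FIRST \ {ε} = { 'f' } — disjoint from FOLLOW(C)
  C → B c C: FIRST \ {ε} = { 'c', 'f' } — disjoint from FOLLOW(C)
  C → ε: FIRST \ {ε} = { } — this is the only nullable alternative, skip

No FIRST/FOLLOW conflicts found.

Answer: No FIRST/FOLLOW conflicts.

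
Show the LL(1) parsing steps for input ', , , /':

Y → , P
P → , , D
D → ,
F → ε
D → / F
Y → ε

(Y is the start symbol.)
LL(1) parsing maintains a stack (initially the start symbol over $) and the input. At each step: if the stack top is a terminal, match it against the current input token; if it is a non-terminal N, replace it with the RHS of M[N, lookahead] (the unique production whose predict set contains the lookahead).

Stack is shown with the top on the left.

Stack    Input      Action
--------------------------
Y $      , , , / $  output Y → , P
, P $    , , , / $  match ','
P $      , , / $    output P → , , D
, , D $  , , / $    match ','
, D $    , / $      match ','
D $      / $        output D → / F
/ F $    / $        match '/'
F $      $          output F → ε
$        $          accept

The string is accepted.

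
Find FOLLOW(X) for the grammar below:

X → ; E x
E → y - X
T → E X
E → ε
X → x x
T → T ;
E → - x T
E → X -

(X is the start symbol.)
{ $, '-', ';', 'x' }

X is the start symbol, so $ ∈ FOLLOW(X).
In E → y - X: X is at the end, add FOLLOW(E)
In T → E X: X is at the end, add FOLLOW(T)
In E → X -: X is followed by '-', add FIRST('-') \ {ε} = { '-' }

The FOLLOW sets referred to above (computed the same way, to a fixed point):
  FOLLOW(E) = { ';', 'x' }
  FOLLOW(T) = { ';', 'x' }

Taking the union: FOLLOW(X) = { $, '-', ';', 'x' }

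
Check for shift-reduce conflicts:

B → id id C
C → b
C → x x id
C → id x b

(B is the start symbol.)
No shift-reduce conflicts

A shift-reduce conflict occurs when an LR(0) state has both:
  - a complete (reduce) item [A → α .] (dot at the end), and
  - a shift item [B → β . c γ] (dot before a terminal).

Augment with B' → B and build the canonical LR(0) collection (I0 = CLOSURE({[B' → . B]}), then GOTO on every symbol after a dot until no new states appear). It has 12 states:
  I0: { [B → . id id C], [B' → . B] }  — shift
  I1: { [B' → B .] }  — accept
  I2: { [B → id . id C] }  — shift
  I3: { [B → id id . C], [C → . b], [C → . id x b], [C → . x x id] }  — shift
  I4: { [B → id id C .] }  — reduce
  I5: { [C → b .] }  — reduce
  I6: { [C → id . x b] }  — shift
  I7: { [C → x . x id] }  — shift
  I8: { [C → x x . id] }  — shift
  I9: { [C → x x id .] }  — reduce
  I10: { [C → id x . b] }  — shift
  I11: { [C → id x b .] }  — reduce

No state contains both a complete item and a shift item.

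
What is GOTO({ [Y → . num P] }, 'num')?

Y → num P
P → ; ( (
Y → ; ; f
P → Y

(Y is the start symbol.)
GOTO(I, 'num') = CLOSURE({ [A → αX.β] : [A → α.Xβ] ∈ I, X = 'num' })

Items with dot before 'num', with the dot advanced:
  [Y → . num P] → [Y → num . P]
Closure of the advanced items:
  [Y → num . P] has the dot before P: add [P → . ; ( (], [P → . Y]
  [P → . Y] has the dot before Y: add [Y → . num P], [Y → . ; ; f]

GOTO = { [P → . ; ( (], [P → . Y], [Y → . ; ; f], [Y → . num P], [Y → num . P] }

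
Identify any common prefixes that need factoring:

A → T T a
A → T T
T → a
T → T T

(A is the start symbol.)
Yes, A has productions with common prefix 'T T'

Left-factoring is needed when two productions for the same non-terminal
share a common prefix on the right-hand side.

Productions for A:
  A → T T a
  A → T T
Productions for T:
  T → a
  T → T T

Found common prefix 'T T' in productions for A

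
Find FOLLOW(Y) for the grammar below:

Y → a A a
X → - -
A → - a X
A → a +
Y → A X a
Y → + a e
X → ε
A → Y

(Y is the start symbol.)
Y is the start symbol, so $ ∈ FOLLOW(Y).
In A → Y: Y is at the end, add FOLLOW(A)

The FOLLOW sets referred to above (computed the same way, to a fixed point):
  FOLLOW(A) = { '-', 'a' }

Taking the union: FOLLOW(Y) = { $, '-', 'a' }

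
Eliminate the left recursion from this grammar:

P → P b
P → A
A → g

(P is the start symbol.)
P → A P'
P' → b P'
P' → ε
A → g

P is directly left-recursive. The standard transformation for
  A → A α₁ | ... | A α_m | β₁ | ... | β_n
is
  A  → β₁ A' | ... | β_n A'
  A' → α₁ A' | ... | α_m A' | ε

P → A becomes P → A P'
P → P b becomes P' → b P'
Add P' → ε

Productions for other non-terminals are unchanged:
  A → g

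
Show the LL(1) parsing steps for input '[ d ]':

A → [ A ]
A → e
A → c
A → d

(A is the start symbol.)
LL(1) parsing maintains a stack (initially the start symbol over $) and the input. At each step: if the stack top is a terminal, match it against the current input token; if it is a non-terminal N, replace it with the RHS of M[N, lookahead] (the unique production whose predict set contains the lookahead).

Stack is shown with the top on the left.

Stack    Input    Action
------------------------
A $      [ d ] $  output A → [ A ]
[ A ] $  [ d ] $  match '['
A ] $    d ] $    output A → d
d ] $    d ] $    match 'd'
] $      ] $      match ']'
$        $        accept

The string is accepted.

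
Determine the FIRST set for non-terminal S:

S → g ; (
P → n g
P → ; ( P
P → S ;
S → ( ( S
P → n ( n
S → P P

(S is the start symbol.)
{ '(', ';', 'g', 'n' }

To compute FIRST(S), examine every production with S on the left-hand side, reading each right-hand side left to right until a non-nullable symbol is reached.

FIRST sets of the other non-terminals involved (by the same procedure, iterated to a fixed point):
  FIRST(P) = { '(', ';', 'g', 'n' }

From S → g ; (:
  - g is a terminal: add 'g' and stop
From S → ( ( S:
  - '(' is a terminal: add '(' and stop
From S → P P:
  - P is a non-terminal: add FIRST(P) \ {ε} = { '(', ';', 'g', 'n' }
    P is not nullable, so stop

Collecting: FIRST(S) = { '(', ';', 'g', 'n' }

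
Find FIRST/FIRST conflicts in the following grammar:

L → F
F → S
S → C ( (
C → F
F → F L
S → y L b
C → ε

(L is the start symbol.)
A FIRST/FIRST conflict occurs when two productions N → α and N → β for the same non-terminal have FIRST(α) ∩ FIRST(β) ≠ ∅ (with ε ∈ FIRST of a nullable right-hand side, so two nullable alternatives also conflict).

FIRST sets of the non-terminals at (or reachable through a nullable prefix from) the front of some alternative:
  FIRST(S) = { '(', 'y' }
  FIRST(F) = { '(', 'y' }
  FIRST(C) = { '(', 'y', ε }

Productions for F:
  F → S: FIRST = { '(', 'y' }
  F → F L: FIRST = { '(', 'y' }
Productions for S:
  S → C ( (: FIRST = { '(', 'y' }
  S → y L b: FIRST = { 'y' }
Productions for C:
  C → F: FIRST = { '(', 'y' }
  C → ε: FIRST = { ε }
L has only one production, so no FIRST/FIRST conflict is possible there.

Conflict for F: F → S and F → F L
  Overlap: { '(', 'y' }
Conflict for S: S → C ( ( and S → y L b
  Overlap: { 'y' }

Answer: Yes. F → S / F → F L on { '(', 'y' }; S → C '(' '(' / S → y L b on { 'y' }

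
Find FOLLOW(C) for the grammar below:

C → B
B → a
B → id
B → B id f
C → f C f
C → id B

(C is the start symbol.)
To compute FOLLOW(C), find every occurrence of C on a right-hand side N → α C β: add FIRST(β) \ {ε}, and if β is empty or nullable also add FOLLOW(N). Iterate to a fixed point.

C is the start symbol, so $ ∈ FOLLOW(C).
In C → f C f: C is followed by f, add FIRST(f) \ {ε} = { 'f' }

Taking the union: FOLLOW(C) = { $, 'f' }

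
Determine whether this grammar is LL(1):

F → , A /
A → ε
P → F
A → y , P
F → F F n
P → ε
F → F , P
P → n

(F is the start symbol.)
No. Predict set conflict for F: { ',' }

A grammar is LL(1) if for each non-terminal N with multiple productions, the predict sets of those productions are pairwise disjoint, where PREDICT(N → α) = (FIRST(α) \ {ε}) ∪ (FOLLOW(N) if α ⇒* ε).

Relevant sets:
  FIRST(F) = { ',' }
  FOLLOW(A) = { '/' }
  FOLLOW(P) = { $, ',', '/', 'n' }

For F:
  PREDICT(F → ',' A '/') = { ',' }
  PREDICT(F → F F n) = { ',' }
  PREDICT(F → F ',' P) = { ',' }
For A:
  PREDICT(A → ε) = { '/' }
  PREDICT(A → y ',' P) = { 'y' }
For P:
  PREDICT(P → F) = { ',' }
  PREDICT(P → ε) = { $, ',', '/', 'n' }
  PREDICT(P → n) = { 'n' }

Conflict found: Predict set conflict for F: { ',' }
The grammar is NOT LL(1).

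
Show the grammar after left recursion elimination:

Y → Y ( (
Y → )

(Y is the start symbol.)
Y → ) Y'
Y' → ( ( Y'
Y' → ε

Y is directly left-recursive. The standard transformation for
  A → A α₁ | ... | A α_m | β₁ | ... | β_n
is
  A  → β₁ A' | ... | β_n A'
  A' → α₁ A' | ... | α_m A' | ε

Y → ) becomes Y → ) Y'
Y → Y ( ( becomes Y' → ( ( Y'
Add Y' → ε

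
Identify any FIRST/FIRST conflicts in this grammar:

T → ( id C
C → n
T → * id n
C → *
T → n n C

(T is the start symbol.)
No FIRST/FIRST conflicts.

A FIRST/FIRST conflict occurs when two productions N → α and N → β for the same non-terminal have FIRST(α) ∩ FIRST(β) ≠ ∅ (with ε ∈ FIRST of a nullable right-hand side, so two nullable alternatives also conflict).

Productions for T:
  T → ( id C: FIRST = { '(' }
  T → * id n: FIRST = { '*' }
  T → n n C: FIRST = { 'n' }
Productions for C:
  C → n: FIRST = { 'n' }
  C → *: FIRST = { '*' }

All alternatives of each non-terminal have pairwise disjoint FIRST sets.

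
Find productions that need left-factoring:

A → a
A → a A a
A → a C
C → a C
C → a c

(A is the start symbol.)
Left-factoring is needed when two productions for the same non-terminal
share a common prefix on the right-hand side.

Productions for A:
  A → a
  A → a A a
  A → a C
Productions for C:
  C → a C
  C → a c

Found common prefix 'a' in productions for A
Found common prefix 'a' in productions for C

Answer: Yes, A has productions with common prefix 'a'; C has productions with common prefix 'a'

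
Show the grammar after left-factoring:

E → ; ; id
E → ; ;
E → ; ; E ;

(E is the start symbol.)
E → ; ; E'
E' → id
E' → ε
E' → E ;

Left-factoring transforms A → αβ₁ | αβ₂ into A → αA' and A' → β₁ | β₂
(α is the longest common prefix among the alternatives). Repeat until
no nonterminal has two alternatives with a common prefix.

Round 1: E has alternatives sharing prefix '; ;'. Introduce E': E → ; ; E'
  Add: E' → id
  Add: E' → ε
  Add: E' → E ;

No remaining common prefixes — done.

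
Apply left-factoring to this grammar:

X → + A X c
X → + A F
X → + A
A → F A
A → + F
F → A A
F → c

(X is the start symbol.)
Left-factoring transforms A → αβ₁ | αβ₂ into A → αA' and A' → β₁ | β₂
(α is the longest common prefix among the alternatives). Repeat until
no nonterminal has two alternatives with a common prefix.

Round 1: X has alternatives sharing prefix '+ A'. Introduce X': X → + A X'
  Add: X' → X c
  Add: X' → F
  Add: X' → ε

No remaining common prefixes — done.

Resulting grammar:
X → + A X'
X' → X c
X' → F
X' → ε
A → F A
A → + F
F → A A
F → c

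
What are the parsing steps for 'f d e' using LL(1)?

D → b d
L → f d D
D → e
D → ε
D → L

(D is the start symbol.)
Stack is shown with the top on the left.

Stack    Input    Action
------------------------
D $      f d e $  output D → L
L $      f d e $  output L → f d D
f d D $  f d e $  match 'f'
d D $    d e $    match 'd'
D $      e $      output D → e
e $      e $      match 'e'
$        $        accept

The string is accepted.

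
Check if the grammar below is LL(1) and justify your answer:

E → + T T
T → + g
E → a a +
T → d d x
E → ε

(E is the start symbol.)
A grammar is LL(1) if for each non-terminal N with multiple productions, the predict sets of those productions are pairwise disjoint, where PREDICT(N → α) = (FIRST(α) \ {ε}) ∪ (FOLLOW(N) if α ⇒* ε).

Relevant sets:
  FOLLOW(E) = { $ }

For E:
  PREDICT(E → '+' T T) = { '+' }
  PREDICT(E → a a '+') = { 'a' }
  PREDICT(E → ε) = { $ }
For T:
  PREDICT(T → '+' g) = { '+' }
  PREDICT(T → d d x) = { 'd' }

All predict sets are disjoint. The grammar IS LL(1).

Answer: Yes, the grammar is LL(1).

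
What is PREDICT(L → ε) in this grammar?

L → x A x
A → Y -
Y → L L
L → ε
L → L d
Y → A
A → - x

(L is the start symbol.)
PREDICT(L → ε) = (FIRST(RHS) \ {ε}) ∪ (FOLLOW(L) if ε ∈ FIRST(RHS), i.e. RHS ⇒* ε)
The right-hand side is ε (FIRST(ε) = { ε }), so the predict set is FOLLOW(L) = { $, '-', 'd', 'x' }
PREDICT(L → ε) = { $, '-', 'd', 'x' }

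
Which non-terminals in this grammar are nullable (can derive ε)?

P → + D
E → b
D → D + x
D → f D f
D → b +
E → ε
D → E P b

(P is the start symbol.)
{ 'E' }

A non-terminal is nullable if it can derive ε (the empty string): either it has an ε-production, or it has a production whose right-hand side consists entirely of nullable non-terminals.

ε-productions: E → ε
So E is immediately nullable.
No further non-terminal can be added: every production for the remaining non-terminals contains a terminal or a non-nullable non-terminal.
Nullable = { 'E' }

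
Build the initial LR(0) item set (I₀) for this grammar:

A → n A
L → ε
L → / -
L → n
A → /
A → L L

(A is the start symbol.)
{ [A → . /], [A → . L L], [A → . n A], [A' → . A], [L → . / -], [L → . n], [L → .] }

First, augment the grammar with A' → A
I₀ = CLOSURE({ [A' → . A] }):
  [A' → . A] has the dot before A: add [A → . n A], [A → . /], [A → . L L]
  [A → . L L] has the dot before L: add [L → .], [L → . / -], [L → . n]
No further items can be added.

I₀ = { [A → . /], [A → . L L], [A → . n A], [A' → . A], [L → . / -], [L → . n], [L → .] }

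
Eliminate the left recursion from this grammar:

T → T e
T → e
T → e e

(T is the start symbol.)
T is directly left-recursive. The standard transformation for
  A → A α₁ | ... | A α_m | β₁ | ... | β_n
is
  A  → β₁ A' | ... | β_n A'
  A' → α₁ A' | ... | α_m A' | ε

T → e becomes T → e T'
T → e e becomes T → e e T'
T → T e becomes T' → e T'
Add T' → ε

Resulting grammar:
T → e T'
T → e e T'
T' → e T'
T' → ε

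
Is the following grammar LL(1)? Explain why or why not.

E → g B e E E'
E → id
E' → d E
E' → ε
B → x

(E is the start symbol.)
No. Predict set conflict for E': { 'd' }

A grammar is LL(1) if for each non-terminal N with multiple productions, the predict sets of those productions are pairwise disjoint, where PREDICT(N → α) = (FIRST(α) \ {ε}) ∪ (FOLLOW(N) if α ⇒* ε).

Relevant sets:
  FOLLOW(E') = { $, 'd' }

For E:
  PREDICT(E → g B e E E') = { 'g' }
  PREDICT(E → id) = { 'id' }
For E':
  PREDICT(E' → d E) = { 'd' }
  PREDICT(E' → ε) = { $, 'd' }
B has a single production, so nothing to check there.

Conflict found: Predict set conflict for E': { 'd' }
The grammar is NOT LL(1).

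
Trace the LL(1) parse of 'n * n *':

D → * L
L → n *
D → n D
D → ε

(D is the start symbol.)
Stack is shown with the top on the left.

Stack  Input      Action
------------------------
D $    n * n * $  output D → n D
n D $  n * n * $  match 'n'
D $    * n * $    output D → * L
* L $  * n * $    match '*'
L $    n * $      output L → n *
n * $  n * $      match 'n'
* $    * $        match '*'
$      $          accept

The string is accepted.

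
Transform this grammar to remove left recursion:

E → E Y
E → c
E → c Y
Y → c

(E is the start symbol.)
E is directly left-recursive. The standard transformation for
  A → A α₁ | ... | A α_m | β₁ | ... | β_n
is
  A  → β₁ A' | ... | β_n A'
  A' → α₁ A' | ... | α_m A' | ε

E → c becomes E → c E'
E → c Y becomes E → c Y E'
E → E Y becomes E' → Y E'
Add E' → ε

Productions for other non-terminals are unchanged:
  Y → c

Resulting grammar:
E → c E'
E → c Y E'
E' → Y E'
E' → ε
Y → c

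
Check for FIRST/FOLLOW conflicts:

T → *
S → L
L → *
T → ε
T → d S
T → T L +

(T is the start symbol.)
Yes. T → '*' with FOLLOW(T) on { '*' }; T → T L '+' with FOLLOW(T) on { '*' }

A FIRST/FOLLOW conflict occurs when a non-terminal N has a nullable alternative N → β (β ⇒* ε) and another alternative N → α with FIRST(α) ∩ FOLLOW(N) ≠ ∅: on such a lookahead the parser cannot decide between expanding α and letting N vanish via β.

Nullable non-terminals: T.
FIRST sets used below: FIRST(T) = { '*', 'd', ε }, FIRST(L) = { '*' }

T: nullable alternative(s) T → ε; FOLLOW(T) = { $, '*' }
  T → *: FIRST \ {ε} = { '*' } — overlaps FOLLOW(T) on { '*' }: CONFLICT
  T → ε: FIRST \ {ε} = { } — this is the only nullable alternative, skip
  T → d S: FIRST \ {ε} = { 'd' } — disjoint from FOLLOW(T)
  T → T L +: FIRST \ {ε} = { '*', 'd' } — overlaps FOLLOW(T) on { '*' }: CONFLICT

L, S have no nullable alternative, so no FIRST/FOLLOW check is needed there.

So the grammar has 2 FIRST/FOLLOW conflicts (marked CONFLICT above).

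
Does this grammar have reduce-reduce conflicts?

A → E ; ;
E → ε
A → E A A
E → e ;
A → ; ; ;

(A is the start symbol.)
Augment with A' → A and build the canonical LR(0) collection (I0 = CLOSURE({[A' → . A]}), then GOTO on every symbol after a dot until no new states appear). It has 12 states:
  I0: { [A → . ; ; ;], [A → . E ; ;], [A → . E A A], [A' → . A], [E → . e ;], [E → .] }  — shift, reduce
  I1: { [A → ; . ; ;] }  — shift
  I2: { [A' → A .] }  — accept
  I3: { [A → . ; ; ;], [A → . E ; ;], [A → . E A A], [A → E . ; ;], [A → E . A A], [E → . e ;], [E → .] }  — shift, reduce
  I4: { [E → e . ;] }  — shift
  I5: { [E → e ; .] }  — reduce
  I6: { [A → ; . ; ;], [A → E ; . ;] }  — shift
  I7: { [A → . ; ; ;], [A → . E ; ;], [A → . E A A], [A → E A . A], [E → . e ;], [E → .] }  — shift, reduce
  I8: { [A → E A A .] }  — reduce
  I9: { [A → ; ; . ;], [A → E ; ; .] }  — shift, reduce
  I10: { [A → ; ; ; .] }  — reduce
  I11: { [A → ; ; . ;] }  — shift

No state contains more than one complete item.

Answer: No reduce-reduce conflicts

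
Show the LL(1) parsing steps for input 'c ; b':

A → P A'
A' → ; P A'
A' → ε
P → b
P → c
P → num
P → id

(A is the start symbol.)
Stack is shown with the top on the left.

Stack     Input    Action
-------------------------
A $       c ; b $  output A → P A'
P A' $    c ; b $  output P → c
c A' $    c ; b $  match 'c'
A' $      ; b $    output A' → ; P A'
; P A' $  ; b $    match ';'
P A' $    b $      output P → b
b A' $    b $      match 'b'
A' $      $        output A' → ε
$         $        accept

The string is accepted.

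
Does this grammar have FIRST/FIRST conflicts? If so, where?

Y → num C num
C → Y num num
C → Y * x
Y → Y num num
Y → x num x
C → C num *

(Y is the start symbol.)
Yes. Y → num C num / Y → Y num num on { 'num' }; Y → Y num num / Y → x num x on { 'x' }; C → Y num num / C → Y '*' x on { 'num', 'x' }; C → Y num num / C → C num '*' on { 'num', 'x' }; C → Y '*' x / C → C num '*' on { 'num', 'x' }

A FIRST/FIRST conflict occurs when two productions N → α and N → β for the same non-terminal have FIRST(α) ∩ FIRST(β) ≠ ∅ (with ε ∈ FIRST of a nullable right-hand side, so two nullable alternatives also conflict).

FIRST sets of the non-terminals at (or reachable through a nullable prefix from) the front of some alternative:
  FIRST(Y) = { 'num', 'x' }
  FIRST(C) = { 'num', 'x' }

Productions for Y:
  Y → num C num: FIRST = { 'num' }
  Y → Y num num: FIRST = { 'num', 'x' }
  Y → x num x: FIRST = { 'x' }
Productions for C:
  C → Y num num: FIRST = { 'num', 'x' }
  C → Y * x: FIRST = { 'num', 'x' }
  C → C num *: FIRST = { 'num', 'x' }

Conflict for Y: Y → num C num and Y → Y num num
  Overlap: { 'num' }
Conflict for Y: Y → Y num num and Y → x num x
  Overlap: { 'x' }
Conflict for C: C → Y num num and C → Y * x
  Overlap: { 'num', 'x' }
Conflict for C: C → Y num num and C → C num *
  Overlap: { 'num', 'x' }
Conflict for C: C → Y * x and C → C num *
  Overlap: { 'num', 'x' }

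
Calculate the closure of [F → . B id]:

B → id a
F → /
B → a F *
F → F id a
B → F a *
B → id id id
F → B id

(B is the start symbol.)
{ [B → . F a *], [B → . a F *], [B → . id a], [B → . id id id], [F → . /], [F → . B id], [F → . F id a] }

Start with: [F → . B id]
  [F → . B id] has the dot before B: add [B → . id a], [B → . a F *], [B → . F a *], [B → . id id id]
  [B → . F a *] has the dot before F: add [F → . /], [F → . F id a]
No further items can be added.

CLOSURE = { [B → . F a *], [B → . a F *], [B → . id a], [B → . id id id], [F → . /], [F → . B id], [F → . F id a] }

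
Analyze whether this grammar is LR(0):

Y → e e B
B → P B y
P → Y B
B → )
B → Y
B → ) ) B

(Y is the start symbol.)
No. Shift-reduce conflict between [B → ) .] and [B → ) . ) B]

Augment with Y' → Y and build the canonical LR(0) collection (I0 = CLOSURE({[Y' → . Y]}), then GOTO on every symbol after a dot until no new states appear). It has 13 states:
  I0: { [Y → . e e B], [Y' → . Y] }  — shift
  I1: { [Y' → Y .] }  — accept
  I2: { [Y → e . e B] }  — shift
  I3: { [B → . ) ) B], [B → . )], [B → . P B y], [B → . Y], [P → . Y B], [Y → . e e B], [Y → e e . B] }  — shift
  I4: { [B → ) . ) B], [B → ) .] }  — shift, reduce
  I5: { [Y → e e B .] }  — reduce
  I6: { [B → . ) ) B], [B → . )], [B → . P B y], [B → . Y], [B → P . B y], [P → . Y B], [Y → . e e B] }  — shift
  I7: { [B → . ) ) B], [B → . )], [B → . P B y], [B → . Y], [B → Y .], [P → . Y B], [P → Y . B], [Y → . e e B] }  — shift, reduce
  I8: { [P → Y B .] }  — reduce
  I9: { [B → P B . y] }  — shift
  I10: { [B → P B y .] }  — reduce
  I11: { [B → ) ) . B], [B → . ) ) B], [B → . )], [B → . P B y], [B → . Y], [P → . Y B], [Y → . e e B] }  — shift
  I12: { [B → ) ) B .] }  — reduce

Conflict in state I4:
  Shift-reduce conflict between [B → ) .] and [B → ) . ) B]
So the grammar is NOT LR(0).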